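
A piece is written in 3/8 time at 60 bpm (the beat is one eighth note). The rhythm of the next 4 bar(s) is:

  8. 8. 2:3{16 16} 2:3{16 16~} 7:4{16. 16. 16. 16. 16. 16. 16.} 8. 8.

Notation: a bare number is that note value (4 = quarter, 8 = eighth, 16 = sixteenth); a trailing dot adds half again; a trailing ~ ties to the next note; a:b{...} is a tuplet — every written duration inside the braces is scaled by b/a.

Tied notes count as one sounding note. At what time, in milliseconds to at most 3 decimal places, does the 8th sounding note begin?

1. 0.0ms @ 0 + 1500.0ms (3/2)
2. 1500.0ms @ 3/2 + 1500.0ms (3/2)
3. 3000.0ms @ 3 + 750.0ms (3/4)
4. 3750.0ms @ 15/4 + 750.0ms (3/4)
5. 4500.0ms @ 9/2 + 750.0ms (3/4)
6. 5250.0ms @ 21/4 + 1178.571ms (33/28)
7. 6428.571ms @ 45/7 + 428.571ms (3/7)
8. 6857.143ms @ 48/7 + 428.571ms (3/7)
9. 7285.714ms @ 51/7 + 428.571ms (3/7)
10. 7714.286ms @ 54/7 + 428.571ms (3/7)
11. 8142.857ms @ 57/7 + 428.571ms (3/7)
12. 8571.429ms @ 60/7 + 428.571ms (3/7)
13. 9000.0ms @ 9 + 1500.0ms (3/2)
14. 10500.0ms @ 21/2 + 1500.0ms (3/2)

note 8 onset = 48/7b = 6857.143ms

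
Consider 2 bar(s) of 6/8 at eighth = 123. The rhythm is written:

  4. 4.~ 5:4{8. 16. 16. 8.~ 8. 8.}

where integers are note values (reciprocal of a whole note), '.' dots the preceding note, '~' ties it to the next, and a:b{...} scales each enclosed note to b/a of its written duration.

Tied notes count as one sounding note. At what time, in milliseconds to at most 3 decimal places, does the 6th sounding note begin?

1. 0.0ms @ 0 + 1463.415ms (3)
2. 1463.415ms @ 3 + 2048.78ms (21/5)
3. 3512.195ms @ 36/5 + 292.683ms (3/5)
4. 3804.878ms @ 39/5 + 292.683ms (3/5)
5. 4097.561ms @ 42/5 + 1170.732ms (12/5)
6. 5268.293ms @ 54/5 + 585.366ms (6/5)

note 6 onset = 54/5b = 5268.293ms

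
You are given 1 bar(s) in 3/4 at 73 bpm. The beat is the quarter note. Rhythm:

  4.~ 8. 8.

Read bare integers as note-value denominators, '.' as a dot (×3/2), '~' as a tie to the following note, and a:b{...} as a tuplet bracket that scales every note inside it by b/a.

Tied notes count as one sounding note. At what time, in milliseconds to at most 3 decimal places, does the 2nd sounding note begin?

1. 0.0ms @ 0 + 1849.315ms (9/4)
2. 1849.315ms @ 9/4 + 616.438ms (3/4)

note 2 onset = 9/4b = 1849.315ms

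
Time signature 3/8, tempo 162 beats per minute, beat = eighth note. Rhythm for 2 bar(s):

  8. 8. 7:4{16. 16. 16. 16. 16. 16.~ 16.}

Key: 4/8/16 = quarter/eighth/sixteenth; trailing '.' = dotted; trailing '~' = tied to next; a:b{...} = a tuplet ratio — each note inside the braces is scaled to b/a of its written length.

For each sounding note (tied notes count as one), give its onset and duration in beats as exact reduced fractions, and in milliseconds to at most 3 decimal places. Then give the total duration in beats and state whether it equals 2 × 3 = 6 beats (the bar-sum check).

1) 0.0ms=0b +555.556ms=3/2b
2) 555.556ms=3/2b +555.556ms=3/2b
3) 1111.111ms=3b +158.73ms=3/7b
4) 1269.841ms=24/7b +158.73ms=3/7b
5) 1428.571ms=27/7b +158.73ms=3/7b
6) 1587.302ms=30/7b +158.73ms=3/7b
7) 1746.032ms=33/7b +158.73ms=3/7b
8) 1904.762ms=36/7b +317.46ms=6/7b
Σ=6b of 6 (162bpm 3/8) — PASS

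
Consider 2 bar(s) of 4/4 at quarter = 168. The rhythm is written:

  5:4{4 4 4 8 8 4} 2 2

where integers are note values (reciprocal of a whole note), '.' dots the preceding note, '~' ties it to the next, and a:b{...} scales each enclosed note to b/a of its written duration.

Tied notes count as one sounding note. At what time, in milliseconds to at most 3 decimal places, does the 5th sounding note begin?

note 5 onset = 14/5b = 1000.0ms

1. 0.0ms @ 0 + 285.714ms (4/5)
2. 285.714ms @ 4/5 + 285.714ms (4/5)
3. 571.429ms @ 8/5 + 285.714ms (4/5)
4. 857.143ms @ 12/5 + 142.857ms (2/5)
5. 1000.0ms @ 14/5 + 142.857ms (2/5)
6. 1142.857ms @ 16/5 + 285.714ms (4/5)
7. 1428.571ms @ 4 + 714.286ms (2)
8. 2142.857ms @ 6 + 714.286ms (2)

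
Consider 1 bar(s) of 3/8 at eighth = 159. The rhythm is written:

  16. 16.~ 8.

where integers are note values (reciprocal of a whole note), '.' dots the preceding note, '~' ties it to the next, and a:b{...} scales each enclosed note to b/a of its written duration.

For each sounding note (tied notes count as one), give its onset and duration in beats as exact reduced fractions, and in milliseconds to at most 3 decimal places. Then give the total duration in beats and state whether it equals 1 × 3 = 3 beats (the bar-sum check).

1) 0.0ms=0b +283.019ms=3/4b
2) 283.019ms=3/4b +849.057ms=9/4b
Σ=3b of 3 (159bpm 3/8) — PASS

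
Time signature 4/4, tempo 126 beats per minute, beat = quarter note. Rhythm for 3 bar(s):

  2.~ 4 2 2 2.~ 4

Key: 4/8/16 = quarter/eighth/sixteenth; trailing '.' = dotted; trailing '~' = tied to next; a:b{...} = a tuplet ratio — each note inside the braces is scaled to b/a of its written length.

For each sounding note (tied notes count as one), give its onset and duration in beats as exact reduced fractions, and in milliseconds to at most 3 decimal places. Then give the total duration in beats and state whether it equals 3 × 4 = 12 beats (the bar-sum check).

1) 0.0ms=0b +1904.762ms=4b
2) 1904.762ms=4b +952.381ms=2b
3) 2857.143ms=6b +952.381ms=2b
4) 3809.524ms=8b +1904.762ms=4b
Σ=12b of 12 (126bpm 4/4) — PASS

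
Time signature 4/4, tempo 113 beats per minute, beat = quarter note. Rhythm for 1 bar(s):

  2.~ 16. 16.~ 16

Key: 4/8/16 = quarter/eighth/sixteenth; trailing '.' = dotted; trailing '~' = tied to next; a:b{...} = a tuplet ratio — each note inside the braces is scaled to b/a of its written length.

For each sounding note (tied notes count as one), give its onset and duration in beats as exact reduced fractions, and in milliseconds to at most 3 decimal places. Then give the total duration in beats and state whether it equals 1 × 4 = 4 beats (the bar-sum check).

1) 0.0ms=0b +1792.035ms=27/8b
2) 1792.035ms=27/8b +331.858ms=5/8b
Σ=4b of 4 (113bpm 4/4) — PASS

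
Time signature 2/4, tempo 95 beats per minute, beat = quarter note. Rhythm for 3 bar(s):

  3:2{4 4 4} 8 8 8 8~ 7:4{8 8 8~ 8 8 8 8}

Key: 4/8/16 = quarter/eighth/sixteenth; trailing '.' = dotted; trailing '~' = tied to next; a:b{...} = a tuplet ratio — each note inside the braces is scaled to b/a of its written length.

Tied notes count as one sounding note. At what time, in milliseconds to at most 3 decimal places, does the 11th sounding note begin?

1. 0.0ms @ 0 + 421.053ms (2/3)
2. 421.053ms @ 2/3 + 421.053ms (2/3)
3. 842.105ms @ 4/3 + 421.053ms (2/3)
4. 1263.158ms @ 2 + 315.789ms (1/2)
5. 1578.947ms @ 5/2 + 315.789ms (1/2)
6. 1894.737ms @ 3 + 315.789ms (1/2)
7. 2210.526ms @ 7/2 + 496.241ms (11/14)
8. 2706.767ms @ 30/7 + 180.451ms (2/7)
9. 2887.218ms @ 32/7 + 360.902ms (4/7)
10. 3248.12ms @ 36/7 + 180.451ms (2/7)
11. 3428.571ms @ 38/7 + 180.451ms (2/7)
12. 3609.023ms @ 40/7 + 180.451ms (2/7)

note 11 onset = 38/7b = 3428.571ms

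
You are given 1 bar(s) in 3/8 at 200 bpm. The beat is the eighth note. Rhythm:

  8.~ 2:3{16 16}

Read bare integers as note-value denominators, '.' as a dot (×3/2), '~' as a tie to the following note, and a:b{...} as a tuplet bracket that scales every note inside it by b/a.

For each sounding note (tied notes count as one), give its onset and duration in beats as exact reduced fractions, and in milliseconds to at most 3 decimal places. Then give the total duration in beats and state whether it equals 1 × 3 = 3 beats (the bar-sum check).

1) 0.0ms=0b +675.0ms=9/4b
2) 675.0ms=9/4b +225.0ms=3/4b
Σ=3b of 3 (200bpm 3/8) — PASS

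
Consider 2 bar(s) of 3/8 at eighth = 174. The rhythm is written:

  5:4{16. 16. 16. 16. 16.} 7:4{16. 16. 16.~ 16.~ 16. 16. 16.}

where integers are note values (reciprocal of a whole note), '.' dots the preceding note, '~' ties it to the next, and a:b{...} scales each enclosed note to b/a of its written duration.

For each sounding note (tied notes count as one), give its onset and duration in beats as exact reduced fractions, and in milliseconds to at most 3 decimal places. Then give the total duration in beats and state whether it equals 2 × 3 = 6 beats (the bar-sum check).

1) 0.0ms=0b +206.897ms=3/5b
2) 206.897ms=3/5b +206.897ms=3/5b
3) 413.793ms=6/5b +206.897ms=3/5b
4) 620.69ms=9/5b +206.897ms=3/5b
5) 827.586ms=12/5b +206.897ms=3/5b
6) 1034.483ms=3b +147.783ms=3/7b
7) 1182.266ms=24/7b +147.783ms=3/7b
8) 1330.049ms=27/7b +443.35ms=9/7b
9) 1773.399ms=36/7b +147.783ms=3/7b
10) 1921.182ms=39/7b +147.783ms=3/7b
Σ=6b of 6 (174bpm 3/8) — PASS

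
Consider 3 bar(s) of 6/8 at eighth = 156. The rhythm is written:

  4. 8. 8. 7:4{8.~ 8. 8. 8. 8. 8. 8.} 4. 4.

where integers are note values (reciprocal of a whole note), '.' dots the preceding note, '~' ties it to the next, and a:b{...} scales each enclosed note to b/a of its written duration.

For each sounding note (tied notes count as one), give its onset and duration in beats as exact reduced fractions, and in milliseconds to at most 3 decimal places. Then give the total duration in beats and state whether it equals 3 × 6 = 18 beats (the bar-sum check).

1) 0.0ms=0b +1153.846ms=3b
2) 1153.846ms=3b +576.923ms=3/2b
3) 1730.769ms=9/2b +576.923ms=3/2b
4) 2307.692ms=6b +659.341ms=12/7b
5) 2967.033ms=54/7b +329.67ms=6/7b
6) 3296.703ms=60/7b +329.67ms=6/7b
7) 3626.374ms=66/7b +329.67ms=6/7b
8) 3956.044ms=72/7b +329.67ms=6/7b
9) 4285.714ms=78/7b +329.67ms=6/7b
10) 4615.385ms=12b +1153.846ms=3b
11) 5769.231ms=15b +1153.846ms=3b
Σ=18b of 18 (156bpm 6/8) — PASS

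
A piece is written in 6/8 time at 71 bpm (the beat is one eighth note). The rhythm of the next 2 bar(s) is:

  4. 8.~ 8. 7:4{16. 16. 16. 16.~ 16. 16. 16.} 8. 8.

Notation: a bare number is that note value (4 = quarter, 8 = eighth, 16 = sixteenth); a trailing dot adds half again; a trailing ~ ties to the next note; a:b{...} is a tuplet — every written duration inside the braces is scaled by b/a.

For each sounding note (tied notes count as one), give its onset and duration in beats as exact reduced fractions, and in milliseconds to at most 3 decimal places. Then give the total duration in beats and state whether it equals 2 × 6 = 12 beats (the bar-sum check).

1) 0.0ms=0b +2535.211ms=3b
2) 2535.211ms=3b +2535.211ms=3b
3) 5070.423ms=6b +362.173ms=3/7b
4) 5432.596ms=45/7b +362.173ms=3/7b
5) 5794.769ms=48/7b +362.173ms=3/7b
6) 6156.942ms=51/7b +724.346ms=6/7b
7) 6881.288ms=57/7b +362.173ms=3/7b
8) 7243.461ms=60/7b +362.173ms=3/7b
9) 7605.634ms=9b +1267.606ms=3/2b
10) 8873.239ms=21/2b +1267.606ms=3/2b
Σ=12b of 12 (71bpm 6/8) — PASS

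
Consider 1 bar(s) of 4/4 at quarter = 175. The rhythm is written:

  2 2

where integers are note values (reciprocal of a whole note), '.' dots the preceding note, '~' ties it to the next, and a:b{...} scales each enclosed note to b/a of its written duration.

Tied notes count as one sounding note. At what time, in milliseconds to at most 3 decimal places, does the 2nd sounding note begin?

1. 0.0ms @ 0 + 685.714ms (2)
2. 685.714ms @ 2 + 685.714ms (2)

note 2 onset = 2b = 685.714ms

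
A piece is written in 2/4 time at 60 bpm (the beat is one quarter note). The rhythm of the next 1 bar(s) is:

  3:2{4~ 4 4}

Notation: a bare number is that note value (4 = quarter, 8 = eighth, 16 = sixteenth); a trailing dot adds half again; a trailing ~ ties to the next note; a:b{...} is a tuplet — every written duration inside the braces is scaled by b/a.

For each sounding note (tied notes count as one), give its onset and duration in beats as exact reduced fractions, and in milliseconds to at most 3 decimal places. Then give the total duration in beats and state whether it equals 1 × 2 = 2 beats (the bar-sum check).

1) 0.0ms=0b +1333.333ms=4/3b
2) 1333.333ms=4/3b +666.667ms=2/3b
Σ=2b of 2 (60bpm 2/4) — PASS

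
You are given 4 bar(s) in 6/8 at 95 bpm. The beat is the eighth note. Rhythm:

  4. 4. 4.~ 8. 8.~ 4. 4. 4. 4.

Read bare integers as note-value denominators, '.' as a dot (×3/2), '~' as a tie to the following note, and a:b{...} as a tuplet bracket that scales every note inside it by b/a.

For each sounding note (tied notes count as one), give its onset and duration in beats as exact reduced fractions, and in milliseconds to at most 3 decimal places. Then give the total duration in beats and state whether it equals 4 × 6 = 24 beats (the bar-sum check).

1) 0.0ms=0b +1894.737ms=3b
2) 1894.737ms=3b +1894.737ms=3b
3) 3789.474ms=6b +2842.105ms=9/2b
4) 6631.579ms=21/2b +2842.105ms=9/2b
5) 9473.684ms=15b +1894.737ms=3b
6) 11368.421ms=18b +1894.737ms=3b
7) 13263.158ms=21b +1894.737ms=3b
Σ=24b of 24 (95bpm 6/8) — PASS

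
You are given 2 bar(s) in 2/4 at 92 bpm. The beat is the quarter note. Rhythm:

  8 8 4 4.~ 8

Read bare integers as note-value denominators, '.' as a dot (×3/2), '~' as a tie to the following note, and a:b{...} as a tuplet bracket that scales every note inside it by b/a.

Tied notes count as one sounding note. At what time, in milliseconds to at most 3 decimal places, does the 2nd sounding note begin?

note 2 onset = 1/2b = 326.087ms

1. 0.0ms @ 0 + 326.087ms (1/2)
2. 326.087ms @ 1/2 + 326.087ms (1/2)
3. 652.174ms @ 1 + 652.174ms (1)
4. 1304.348ms @ 2 + 1304.348ms (2)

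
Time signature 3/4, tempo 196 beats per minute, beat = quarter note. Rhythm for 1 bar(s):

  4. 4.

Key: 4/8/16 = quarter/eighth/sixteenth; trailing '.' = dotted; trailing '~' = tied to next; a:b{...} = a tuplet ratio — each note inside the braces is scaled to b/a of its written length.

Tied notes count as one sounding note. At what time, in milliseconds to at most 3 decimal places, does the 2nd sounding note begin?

1. 0.0ms @ 0 + 459.184ms (3/2)
2. 459.184ms @ 3/2 + 459.184ms (3/2)

note 2 onset = 3/2b = 459.184ms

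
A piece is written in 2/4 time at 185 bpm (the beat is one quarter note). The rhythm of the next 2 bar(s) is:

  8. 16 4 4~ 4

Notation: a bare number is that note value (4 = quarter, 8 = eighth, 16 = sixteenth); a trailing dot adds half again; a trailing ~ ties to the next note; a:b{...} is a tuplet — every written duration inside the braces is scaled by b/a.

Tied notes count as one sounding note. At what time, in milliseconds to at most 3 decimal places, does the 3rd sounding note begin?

note 3 onset = 1b = 324.324ms

1. 0.0ms @ 0 + 243.243ms (3/4)
2. 243.243ms @ 3/4 + 81.081ms (1/4)
3. 324.324ms @ 1 + 324.324ms (1)
4. 648.649ms @ 2 + 648.649ms (2)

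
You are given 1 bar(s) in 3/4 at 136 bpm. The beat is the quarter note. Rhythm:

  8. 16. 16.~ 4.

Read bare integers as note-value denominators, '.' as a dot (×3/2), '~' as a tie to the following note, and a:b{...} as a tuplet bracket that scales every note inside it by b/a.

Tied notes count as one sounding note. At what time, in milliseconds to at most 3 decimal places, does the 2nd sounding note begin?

note 2 onset = 3/4b = 330.882ms

1. 0.0ms @ 0 + 330.882ms (3/4)
2. 330.882ms @ 3/4 + 165.441ms (3/8)
3. 496.324ms @ 9/8 + 827.206ms (15/8)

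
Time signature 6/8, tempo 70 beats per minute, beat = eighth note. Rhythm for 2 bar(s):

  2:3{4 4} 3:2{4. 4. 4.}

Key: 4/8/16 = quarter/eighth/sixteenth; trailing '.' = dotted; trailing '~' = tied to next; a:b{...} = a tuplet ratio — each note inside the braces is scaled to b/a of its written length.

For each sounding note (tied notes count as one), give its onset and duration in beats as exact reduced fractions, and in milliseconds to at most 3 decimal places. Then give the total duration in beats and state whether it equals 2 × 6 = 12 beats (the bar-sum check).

1) 0.0ms=0b +2571.429ms=3b
2) 2571.429ms=3b +2571.429ms=3b
3) 5142.857ms=6b +1714.286ms=2b
4) 6857.143ms=8b +1714.286ms=2b
5) 8571.429ms=10b +1714.286ms=2b
Σ=12b of 12 (70bpm 6/8) — PASS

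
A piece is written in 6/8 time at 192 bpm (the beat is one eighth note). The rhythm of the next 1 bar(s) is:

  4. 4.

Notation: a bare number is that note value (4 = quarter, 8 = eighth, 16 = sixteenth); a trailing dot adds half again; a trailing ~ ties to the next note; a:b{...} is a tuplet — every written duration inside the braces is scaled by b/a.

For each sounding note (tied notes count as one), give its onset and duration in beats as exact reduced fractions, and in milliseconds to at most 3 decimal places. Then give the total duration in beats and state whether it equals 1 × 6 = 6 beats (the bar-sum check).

1) 0.0ms=0b +937.5ms=3b
2) 937.5ms=3b +937.5ms=3b
Σ=6b of 6 (192bpm 6/8) — PASS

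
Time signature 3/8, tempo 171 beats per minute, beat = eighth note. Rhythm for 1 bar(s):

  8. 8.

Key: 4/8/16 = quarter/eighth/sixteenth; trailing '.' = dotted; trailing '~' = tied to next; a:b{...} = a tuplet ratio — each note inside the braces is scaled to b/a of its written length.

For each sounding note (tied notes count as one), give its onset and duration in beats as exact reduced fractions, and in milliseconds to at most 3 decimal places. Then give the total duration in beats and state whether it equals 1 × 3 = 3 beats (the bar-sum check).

1) 0.0ms=0b +526.316ms=3/2b
2) 526.316ms=3/2b +526.316ms=3/2b
Σ=3b of 3 (171bpm 3/8) — PASS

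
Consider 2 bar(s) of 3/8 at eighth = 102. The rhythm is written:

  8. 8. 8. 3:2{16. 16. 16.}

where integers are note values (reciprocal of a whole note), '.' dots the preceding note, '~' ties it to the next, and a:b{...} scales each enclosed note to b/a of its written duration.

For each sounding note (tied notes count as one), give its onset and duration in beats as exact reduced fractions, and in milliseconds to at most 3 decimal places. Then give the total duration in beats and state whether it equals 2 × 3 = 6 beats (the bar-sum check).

1) 0.0ms=0b +882.353ms=3/2b
2) 882.353ms=3/2b +882.353ms=3/2b
3) 1764.706ms=3b +882.353ms=3/2b
4) 2647.059ms=9/2b +294.118ms=1/2b
5) 2941.176ms=5b +294.118ms=1/2b
6) 3235.294ms=11/2b +294.118ms=1/2b
Σ=6b of 6 (102bpm 3/8) — PASS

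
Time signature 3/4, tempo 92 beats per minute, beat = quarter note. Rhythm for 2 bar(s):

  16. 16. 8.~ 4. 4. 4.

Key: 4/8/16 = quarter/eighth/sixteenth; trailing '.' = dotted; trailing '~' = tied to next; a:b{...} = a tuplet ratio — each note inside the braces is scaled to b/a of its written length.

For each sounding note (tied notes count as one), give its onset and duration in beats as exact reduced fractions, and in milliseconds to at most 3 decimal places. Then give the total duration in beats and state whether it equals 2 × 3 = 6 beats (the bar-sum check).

1) 0.0ms=0b +244.565ms=3/8b
2) 244.565ms=3/8b +244.565ms=3/8b
3) 489.13ms=3/4b +1467.391ms=9/4b
4) 1956.522ms=3b +978.261ms=3/2b
5) 2934.783ms=9/2b +978.261ms=3/2b
Σ=6b of 6 (92bpm 3/4) — PASS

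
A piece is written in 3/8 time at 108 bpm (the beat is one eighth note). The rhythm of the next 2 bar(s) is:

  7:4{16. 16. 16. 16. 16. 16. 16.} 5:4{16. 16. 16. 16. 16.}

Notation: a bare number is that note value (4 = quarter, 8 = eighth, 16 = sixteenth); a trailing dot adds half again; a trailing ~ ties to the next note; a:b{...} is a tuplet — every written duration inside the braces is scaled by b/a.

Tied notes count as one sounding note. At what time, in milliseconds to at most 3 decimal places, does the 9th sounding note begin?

note 9 onset = 18/5b = 2000.0ms

1. 0.0ms @ 0 + 238.095ms (3/7)
2. 238.095ms @ 3/7 + 238.095ms (3/7)
3. 476.19ms @ 6/7 + 238.095ms (3/7)
4. 714.286ms @ 9/7 + 238.095ms (3/7)
5. 952.381ms @ 12/7 + 238.095ms (3/7)
6. 1190.476ms @ 15/7 + 238.095ms (3/7)
7. 1428.571ms @ 18/7 + 238.095ms (3/7)
8. 1666.667ms @ 3 + 333.333ms (3/5)
9. 2000.0ms @ 18/5 + 333.333ms (3/5)
10. 2333.333ms @ 21/5 + 333.333ms (3/5)
11. 2666.667ms @ 24/5 + 333.333ms (3/5)
12. 3000.0ms @ 27/5 + 333.333ms (3/5)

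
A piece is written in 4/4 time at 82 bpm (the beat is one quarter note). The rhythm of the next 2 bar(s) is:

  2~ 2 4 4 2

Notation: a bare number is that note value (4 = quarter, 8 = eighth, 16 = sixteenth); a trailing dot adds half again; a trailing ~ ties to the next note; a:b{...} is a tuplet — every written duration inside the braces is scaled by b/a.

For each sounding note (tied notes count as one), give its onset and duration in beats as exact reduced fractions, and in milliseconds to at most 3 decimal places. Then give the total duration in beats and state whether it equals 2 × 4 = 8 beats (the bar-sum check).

1) 0.0ms=0b +2926.829ms=4b
2) 2926.829ms=4b +731.707ms=1b
3) 3658.537ms=5b +731.707ms=1b
4) 4390.244ms=6b +1463.415ms=2b
Σ=8b of 8 (82bpm 4/4) — PASS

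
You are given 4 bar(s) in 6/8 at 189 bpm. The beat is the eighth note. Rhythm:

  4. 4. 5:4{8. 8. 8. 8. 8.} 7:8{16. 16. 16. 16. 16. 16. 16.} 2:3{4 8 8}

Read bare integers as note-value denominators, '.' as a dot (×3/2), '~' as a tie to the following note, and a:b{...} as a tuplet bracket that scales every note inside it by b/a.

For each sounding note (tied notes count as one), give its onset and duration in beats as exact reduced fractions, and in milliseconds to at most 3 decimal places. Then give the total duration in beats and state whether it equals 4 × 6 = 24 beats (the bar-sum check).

1) 0.0ms=0b +952.381ms=3b
2) 952.381ms=3b +952.381ms=3b
3) 1904.762ms=6b +380.952ms=6/5b
4) 2285.714ms=36/5b +380.952ms=6/5b
5) 2666.667ms=42/5b +380.952ms=6/5b
6) 3047.619ms=48/5b +380.952ms=6/5b
7) 3428.571ms=54/5b +380.952ms=6/5b
8) 3809.524ms=12b +272.109ms=6/7b
9) 4081.633ms=90/7b +272.109ms=6/7b
10) 4353.741ms=96/7b +272.109ms=6/7b
11) 4625.85ms=102/7b +272.109ms=6/7b
12) 4897.959ms=108/7b +272.109ms=6/7b
13) 5170.068ms=114/7b +272.109ms=6/7b
14) 5442.177ms=120/7b +272.109ms=6/7b
15) 5714.286ms=18b +952.381ms=3b
16) 6666.667ms=21b +476.19ms=3/2b
17) 7142.857ms=45/2b +476.19ms=3/2b
Σ=24b of 24 (189bpm 6/8) — PASS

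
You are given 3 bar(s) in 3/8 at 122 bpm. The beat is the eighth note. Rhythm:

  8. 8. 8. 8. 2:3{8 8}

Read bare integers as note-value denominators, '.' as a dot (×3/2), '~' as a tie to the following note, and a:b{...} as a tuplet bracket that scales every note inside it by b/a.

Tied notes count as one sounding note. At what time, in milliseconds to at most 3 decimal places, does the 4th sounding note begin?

note 4 onset = 9/2b = 2213.115ms

1. 0.0ms @ 0 + 737.705ms (3/2)
2. 737.705ms @ 3/2 + 737.705ms (3/2)
3. 1475.41ms @ 3 + 737.705ms (3/2)
4. 2213.115ms @ 9/2 + 737.705ms (3/2)
5. 2950.82ms @ 6 + 737.705ms (3/2)
6. 3688.525ms @ 15/2 + 737.705ms (3/2)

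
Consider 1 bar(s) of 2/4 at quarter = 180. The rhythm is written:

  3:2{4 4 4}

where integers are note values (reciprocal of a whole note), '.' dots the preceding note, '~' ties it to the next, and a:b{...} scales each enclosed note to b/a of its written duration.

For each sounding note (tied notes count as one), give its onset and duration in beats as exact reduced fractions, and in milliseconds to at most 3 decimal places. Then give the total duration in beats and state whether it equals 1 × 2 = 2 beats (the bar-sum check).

1) 0.0ms=0b +222.222ms=2/3b
2) 222.222ms=2/3b +222.222ms=2/3b
3) 444.444ms=4/3b +222.222ms=2/3b
Σ=2b of 2 (180bpm 2/4) — PASS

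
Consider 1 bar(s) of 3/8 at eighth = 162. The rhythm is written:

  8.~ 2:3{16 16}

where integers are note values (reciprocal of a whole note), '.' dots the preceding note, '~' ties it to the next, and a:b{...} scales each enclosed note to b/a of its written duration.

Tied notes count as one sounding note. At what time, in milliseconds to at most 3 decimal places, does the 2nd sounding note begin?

1. 0.0ms @ 0 + 833.333ms (9/4)
2. 833.333ms @ 9/4 + 277.778ms (3/4)

note 2 onset = 9/4b = 833.333ms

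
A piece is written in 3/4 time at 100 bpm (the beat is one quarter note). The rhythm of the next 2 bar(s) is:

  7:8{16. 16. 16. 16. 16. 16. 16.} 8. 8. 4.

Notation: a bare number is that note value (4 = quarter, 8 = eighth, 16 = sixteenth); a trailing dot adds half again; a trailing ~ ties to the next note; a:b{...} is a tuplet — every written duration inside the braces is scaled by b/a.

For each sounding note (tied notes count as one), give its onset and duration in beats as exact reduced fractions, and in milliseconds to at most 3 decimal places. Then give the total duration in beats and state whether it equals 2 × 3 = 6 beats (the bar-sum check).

1) 0.0ms=0b +257.143ms=3/7b
2) 257.143ms=3/7b +257.143ms=3/7b
3) 514.286ms=6/7b +257.143ms=3/7b
4) 771.429ms=9/7b +257.143ms=3/7b
5) 1028.571ms=12/7b +257.143ms=3/7b
6) 1285.714ms=15/7b +257.143ms=3/7b
7) 1542.857ms=18/7b +257.143ms=3/7b
8) 1800.0ms=3b +450.0ms=3/4b
9) 2250.0ms=15/4b +450.0ms=3/4b
10) 2700.0ms=9/2b +900.0ms=3/2b
Σ=6b of 6 (100bpm 3/4) — PASS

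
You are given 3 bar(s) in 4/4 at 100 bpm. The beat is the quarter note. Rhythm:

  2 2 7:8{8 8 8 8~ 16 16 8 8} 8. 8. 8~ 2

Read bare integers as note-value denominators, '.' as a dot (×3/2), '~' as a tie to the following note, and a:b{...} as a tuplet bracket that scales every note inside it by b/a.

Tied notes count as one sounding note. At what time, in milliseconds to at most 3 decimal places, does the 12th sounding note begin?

1. 0.0ms @ 0 + 1200.0ms (2)
2. 1200.0ms @ 2 + 1200.0ms (2)
3. 2400.0ms @ 4 + 342.857ms (4/7)
4. 2742.857ms @ 32/7 + 342.857ms (4/7)
5. 3085.714ms @ 36/7 + 342.857ms (4/7)
6. 3428.571ms @ 40/7 + 514.286ms (6/7)
7. 3942.857ms @ 46/7 + 171.429ms (2/7)
8. 4114.286ms @ 48/7 + 342.857ms (4/7)
9. 4457.143ms @ 52/7 + 342.857ms (4/7)
10. 4800.0ms @ 8 + 450.0ms (3/4)
11. 5250.0ms @ 35/4 + 450.0ms (3/4)
12. 5700.0ms @ 19/2 + 1500.0ms (5/2)

note 12 onset = 19/2b = 5700.0ms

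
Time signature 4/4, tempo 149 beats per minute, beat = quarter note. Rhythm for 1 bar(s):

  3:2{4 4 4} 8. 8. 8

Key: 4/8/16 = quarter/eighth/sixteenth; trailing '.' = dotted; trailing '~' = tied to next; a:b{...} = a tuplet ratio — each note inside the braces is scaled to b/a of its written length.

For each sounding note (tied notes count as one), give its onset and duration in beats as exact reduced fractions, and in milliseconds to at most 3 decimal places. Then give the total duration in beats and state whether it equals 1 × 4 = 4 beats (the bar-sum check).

1) 0.0ms=0b +268.456ms=2/3b
2) 268.456ms=2/3b +268.456ms=2/3b
3) 536.913ms=4/3b +268.456ms=2/3b
4) 805.369ms=2b +302.013ms=3/4b
5) 1107.383ms=11/4b +302.013ms=3/4b
6) 1409.396ms=7/2b +201.342ms=1/2b
Σ=4b of 4 (149bpm 4/4) — PASS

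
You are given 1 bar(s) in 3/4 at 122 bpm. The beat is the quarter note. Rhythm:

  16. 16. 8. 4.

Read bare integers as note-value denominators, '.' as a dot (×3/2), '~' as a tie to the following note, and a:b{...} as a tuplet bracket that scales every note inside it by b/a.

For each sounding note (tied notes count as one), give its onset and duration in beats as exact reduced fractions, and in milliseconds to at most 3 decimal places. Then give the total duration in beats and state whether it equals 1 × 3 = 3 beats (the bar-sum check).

1) 0.0ms=0b +184.426ms=3/8b
2) 184.426ms=3/8b +184.426ms=3/8b
3) 368.852ms=3/4b +368.852ms=3/4b
4) 737.705ms=3/2b +737.705ms=3/2b
Σ=3b of 3 (122bpm 3/4) — PASS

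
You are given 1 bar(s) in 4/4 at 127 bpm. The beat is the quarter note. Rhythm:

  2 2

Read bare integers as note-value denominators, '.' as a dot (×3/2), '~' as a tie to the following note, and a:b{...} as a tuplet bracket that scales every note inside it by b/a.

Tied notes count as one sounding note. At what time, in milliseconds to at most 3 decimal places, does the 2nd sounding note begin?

note 2 onset = 2b = 944.882ms

1. 0.0ms @ 0 + 944.882ms (2)
2. 944.882ms @ 2 + 944.882ms (2)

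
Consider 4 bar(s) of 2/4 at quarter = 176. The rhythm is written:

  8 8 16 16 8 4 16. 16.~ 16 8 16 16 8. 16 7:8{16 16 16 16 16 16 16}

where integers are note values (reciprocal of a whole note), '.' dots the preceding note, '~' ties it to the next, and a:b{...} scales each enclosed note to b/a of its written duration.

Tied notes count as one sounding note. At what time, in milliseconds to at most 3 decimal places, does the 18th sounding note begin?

1. 0.0ms @ 0 + 170.455ms (1/2)
2. 170.455ms @ 1/2 + 170.455ms (1/2)
3. 340.909ms @ 1 + 85.227ms (1/4)
4. 426.136ms @ 5/4 + 85.227ms (1/4)
5. 511.364ms @ 3/2 + 170.455ms (1/2)
6. 681.818ms @ 2 + 340.909ms (1)
7. 1022.727ms @ 3 + 127.841ms (3/8)
8. 1150.568ms @ 27/8 + 213.068ms (5/8)
9. 1363.636ms @ 4 + 170.455ms (1/2)
10. 1534.091ms @ 9/2 + 85.227ms (1/4)
11. 1619.318ms @ 19/4 + 85.227ms (1/4)
12. 1704.545ms @ 5 + 255.682ms (3/4)
13. 1960.227ms @ 23/4 + 85.227ms (1/4)
14. 2045.455ms @ 6 + 97.403ms (2/7)
15. 2142.857ms @ 44/7 + 97.403ms (2/7)
16. 2240.26ms @ 46/7 + 97.403ms (2/7)
17. 2337.662ms @ 48/7 + 97.403ms (2/7)
18. 2435.065ms @ 50/7 + 97.403ms (2/7)
19. 2532.468ms @ 52/7 + 97.403ms (2/7)
20. 2629.87ms @ 54/7 + 97.403ms (2/7)

note 18 onset = 50/7b = 2435.065ms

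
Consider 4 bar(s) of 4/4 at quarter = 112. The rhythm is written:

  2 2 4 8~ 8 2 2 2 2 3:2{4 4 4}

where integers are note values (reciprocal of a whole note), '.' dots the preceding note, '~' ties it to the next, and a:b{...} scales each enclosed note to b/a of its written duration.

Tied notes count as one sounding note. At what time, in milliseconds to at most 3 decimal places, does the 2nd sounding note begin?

note 2 onset = 2b = 1071.429ms

1. 0.0ms @ 0 + 1071.429ms (2)
2. 1071.429ms @ 2 + 1071.429ms (2)
3. 2142.857ms @ 4 + 535.714ms (1)
4. 2678.571ms @ 5 + 535.714ms (1)
5. 3214.286ms @ 6 + 1071.429ms (2)
6. 4285.714ms @ 8 + 1071.429ms (2)
7. 5357.143ms @ 10 + 1071.429ms (2)
8. 6428.571ms @ 12 + 1071.429ms (2)
9. 7500.0ms @ 14 + 357.143ms (2/3)
10. 7857.143ms @ 44/3 + 357.143ms (2/3)
11. 8214.286ms @ 46/3 + 357.143ms (2/3)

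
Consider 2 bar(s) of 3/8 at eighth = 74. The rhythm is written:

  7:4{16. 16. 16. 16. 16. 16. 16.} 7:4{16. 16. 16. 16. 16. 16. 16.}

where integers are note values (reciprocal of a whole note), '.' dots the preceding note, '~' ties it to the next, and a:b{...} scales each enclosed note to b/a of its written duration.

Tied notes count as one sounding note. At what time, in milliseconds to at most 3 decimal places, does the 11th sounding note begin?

1. 0.0ms @ 0 + 347.49ms (3/7)
2. 347.49ms @ 3/7 + 347.49ms (3/7)
3. 694.981ms @ 6/7 + 347.49ms (3/7)
4. 1042.471ms @ 9/7 + 347.49ms (3/7)
5. 1389.961ms @ 12/7 + 347.49ms (3/7)
6. 1737.452ms @ 15/7 + 347.49ms (3/7)
7. 2084.942ms @ 18/7 + 347.49ms (3/7)
8. 2432.432ms @ 3 + 347.49ms (3/7)
9. 2779.923ms @ 24/7 + 347.49ms (3/7)
10. 3127.413ms @ 27/7 + 347.49ms (3/7)
11. 3474.903ms @ 30/7 + 347.49ms (3/7)
12. 3822.394ms @ 33/7 + 347.49ms (3/7)
13. 4169.884ms @ 36/7 + 347.49ms (3/7)
14. 4517.375ms @ 39/7 + 347.49ms (3/7)

note 11 onset = 30/7b = 3474.903ms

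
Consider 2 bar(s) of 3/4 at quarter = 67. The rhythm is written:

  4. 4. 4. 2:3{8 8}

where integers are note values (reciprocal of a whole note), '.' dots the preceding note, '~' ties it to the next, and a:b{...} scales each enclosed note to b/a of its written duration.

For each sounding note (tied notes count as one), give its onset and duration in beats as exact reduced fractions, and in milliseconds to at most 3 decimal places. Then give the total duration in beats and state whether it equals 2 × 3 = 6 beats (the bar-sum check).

1) 0.0ms=0b +1343.284ms=3/2b
2) 1343.284ms=3/2b +1343.284ms=3/2b
3) 2686.567ms=3b +1343.284ms=3/2b
4) 4029.851ms=9/2b +671.642ms=3/4b
5) 4701.493ms=21/4b +671.642ms=3/4b
Σ=6b of 6 (67bpm 3/4) — PASS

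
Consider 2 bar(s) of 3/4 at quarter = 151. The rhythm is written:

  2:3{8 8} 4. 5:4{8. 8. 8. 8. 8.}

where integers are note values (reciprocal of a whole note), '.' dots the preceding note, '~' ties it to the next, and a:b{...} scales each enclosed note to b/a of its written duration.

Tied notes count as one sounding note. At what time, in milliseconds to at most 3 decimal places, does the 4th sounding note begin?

note 4 onset = 3b = 1192.053ms

1. 0.0ms @ 0 + 298.013ms (3/4)
2. 298.013ms @ 3/4 + 298.013ms (3/4)
3. 596.026ms @ 3/2 + 596.026ms (3/2)
4. 1192.053ms @ 3 + 238.411ms (3/5)
5. 1430.464ms @ 18/5 + 238.411ms (3/5)
6. 1668.874ms @ 21/5 + 238.411ms (3/5)
7. 1907.285ms @ 24/5 + 238.411ms (3/5)
8. 2145.695ms @ 27/5 + 238.411ms (3/5)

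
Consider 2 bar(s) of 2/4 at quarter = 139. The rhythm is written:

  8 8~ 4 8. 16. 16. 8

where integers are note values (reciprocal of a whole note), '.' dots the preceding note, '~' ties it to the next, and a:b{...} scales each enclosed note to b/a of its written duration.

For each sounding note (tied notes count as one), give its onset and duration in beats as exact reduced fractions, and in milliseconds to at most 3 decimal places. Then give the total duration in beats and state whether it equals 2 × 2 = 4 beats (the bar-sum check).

1) 0.0ms=0b +215.827ms=1/2b
2) 215.827ms=1/2b +647.482ms=3/2b
3) 863.309ms=2b +323.741ms=3/4b
4) 1187.05ms=11/4b +161.871ms=3/8b
5) 1348.921ms=25/8b +161.871ms=3/8b
6) 1510.791ms=7/2b +215.827ms=1/2b
Σ=4b of 4 (139bpm 2/4) — PASS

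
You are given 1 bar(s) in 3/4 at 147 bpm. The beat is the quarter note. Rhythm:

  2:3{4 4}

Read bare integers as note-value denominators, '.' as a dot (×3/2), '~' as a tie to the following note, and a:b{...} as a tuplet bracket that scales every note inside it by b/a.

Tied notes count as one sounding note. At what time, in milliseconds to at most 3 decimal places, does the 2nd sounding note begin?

1. 0.0ms @ 0 + 612.245ms (3/2)
2. 612.245ms @ 3/2 + 612.245ms (3/2)

note 2 onset = 3/2b = 612.245ms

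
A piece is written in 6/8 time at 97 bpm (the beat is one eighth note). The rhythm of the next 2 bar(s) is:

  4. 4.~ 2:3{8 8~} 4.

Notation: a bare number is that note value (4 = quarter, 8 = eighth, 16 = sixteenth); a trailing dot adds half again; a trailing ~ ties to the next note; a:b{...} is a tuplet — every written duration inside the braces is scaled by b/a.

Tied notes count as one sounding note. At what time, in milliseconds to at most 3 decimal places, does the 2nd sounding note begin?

1. 0.0ms @ 0 + 1855.67ms (3)
2. 1855.67ms @ 3 + 2783.505ms (9/2)
3. 4639.175ms @ 15/2 + 2783.505ms (9/2)

note 2 onset = 3b = 1855.67ms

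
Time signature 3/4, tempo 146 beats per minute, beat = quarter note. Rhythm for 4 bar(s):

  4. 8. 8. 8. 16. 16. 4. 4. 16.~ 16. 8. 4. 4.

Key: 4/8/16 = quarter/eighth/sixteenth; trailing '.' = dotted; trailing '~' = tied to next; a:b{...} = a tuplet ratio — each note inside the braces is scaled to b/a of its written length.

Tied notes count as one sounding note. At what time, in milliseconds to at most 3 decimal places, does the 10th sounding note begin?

1. 0.0ms @ 0 + 616.438ms (3/2)
2. 616.438ms @ 3/2 + 308.219ms (3/4)
3. 924.658ms @ 9/4 + 308.219ms (3/4)
4. 1232.877ms @ 3 + 308.219ms (3/4)
5. 1541.096ms @ 15/4 + 154.11ms (3/8)
6. 1695.205ms @ 33/8 + 154.11ms (3/8)
7. 1849.315ms @ 9/2 + 616.438ms (3/2)
8. 2465.753ms @ 6 + 616.438ms (3/2)
9. 3082.192ms @ 15/2 + 308.219ms (3/4)
10. 3390.411ms @ 33/4 + 308.219ms (3/4)
11. 3698.63ms @ 9 + 616.438ms (3/2)
12. 4315.068ms @ 21/2 + 616.438ms (3/2)

note 10 onset = 33/4b = 3390.411ms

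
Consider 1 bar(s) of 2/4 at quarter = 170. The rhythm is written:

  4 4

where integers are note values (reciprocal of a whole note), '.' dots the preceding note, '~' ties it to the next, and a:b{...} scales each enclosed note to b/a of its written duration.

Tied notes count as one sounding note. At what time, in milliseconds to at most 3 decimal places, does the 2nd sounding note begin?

1. 0.0ms @ 0 + 352.941ms (1)
2. 352.941ms @ 1 + 352.941ms (1)

note 2 onset = 1b = 352.941ms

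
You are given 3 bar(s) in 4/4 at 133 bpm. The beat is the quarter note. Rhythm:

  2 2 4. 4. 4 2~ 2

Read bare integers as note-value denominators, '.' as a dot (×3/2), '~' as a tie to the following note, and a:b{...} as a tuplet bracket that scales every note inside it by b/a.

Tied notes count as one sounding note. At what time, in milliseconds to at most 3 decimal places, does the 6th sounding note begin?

note 6 onset = 8b = 3609.023ms

1. 0.0ms @ 0 + 902.256ms (2)
2. 902.256ms @ 2 + 902.256ms (2)
3. 1804.511ms @ 4 + 676.692ms (3/2)
4. 2481.203ms @ 11/2 + 676.692ms (3/2)
5. 3157.895ms @ 7 + 451.128ms (1)
6. 3609.023ms @ 8 + 1804.511ms (4)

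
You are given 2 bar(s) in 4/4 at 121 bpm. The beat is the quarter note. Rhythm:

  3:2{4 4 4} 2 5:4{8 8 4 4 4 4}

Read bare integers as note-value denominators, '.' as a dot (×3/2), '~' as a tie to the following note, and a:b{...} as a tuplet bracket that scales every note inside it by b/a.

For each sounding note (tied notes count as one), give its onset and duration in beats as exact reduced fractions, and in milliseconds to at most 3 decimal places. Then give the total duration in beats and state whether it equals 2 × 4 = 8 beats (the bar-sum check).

1) 0.0ms=0b +330.579ms=2/3b
2) 330.579ms=2/3b +330.579ms=2/3b
3) 661.157ms=4/3b +330.579ms=2/3b
4) 991.736ms=2b +991.736ms=2b
5) 1983.471ms=4b +198.347ms=2/5b
6) 2181.818ms=22/5b +198.347ms=2/5b
7) 2380.165ms=24/5b +396.694ms=4/5b
8) 2776.86ms=28/5b +396.694ms=4/5b
9) 3173.554ms=32/5b +396.694ms=4/5b
10) 3570.248ms=36/5b +396.694ms=4/5b
Σ=8b of 8 (121bpm 4/4) — PASS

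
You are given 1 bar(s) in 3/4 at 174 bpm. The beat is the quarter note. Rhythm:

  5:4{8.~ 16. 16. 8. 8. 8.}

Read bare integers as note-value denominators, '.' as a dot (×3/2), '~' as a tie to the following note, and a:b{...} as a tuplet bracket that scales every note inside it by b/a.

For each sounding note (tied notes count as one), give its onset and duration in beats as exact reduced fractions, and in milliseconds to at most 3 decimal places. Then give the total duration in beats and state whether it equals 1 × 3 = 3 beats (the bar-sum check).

1) 0.0ms=0b +310.345ms=9/10b
2) 310.345ms=9/10b +103.448ms=3/10b
3) 413.793ms=6/5b +206.897ms=3/5b
4) 620.69ms=9/5b +206.897ms=3/5b
5) 827.586ms=12/5b +206.897ms=3/5b
Σ=3b of 3 (174bpm 3/4) — PASS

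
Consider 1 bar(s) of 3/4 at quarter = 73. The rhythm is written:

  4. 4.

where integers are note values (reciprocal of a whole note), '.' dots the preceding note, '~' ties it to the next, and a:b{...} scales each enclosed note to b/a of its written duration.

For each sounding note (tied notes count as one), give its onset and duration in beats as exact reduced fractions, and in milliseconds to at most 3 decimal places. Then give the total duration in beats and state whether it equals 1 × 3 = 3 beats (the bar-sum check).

1) 0.0ms=0b +1232.877ms=3/2b
2) 1232.877ms=3/2b +1232.877ms=3/2b
Σ=3b of 3 (73bpm 3/4) — PASS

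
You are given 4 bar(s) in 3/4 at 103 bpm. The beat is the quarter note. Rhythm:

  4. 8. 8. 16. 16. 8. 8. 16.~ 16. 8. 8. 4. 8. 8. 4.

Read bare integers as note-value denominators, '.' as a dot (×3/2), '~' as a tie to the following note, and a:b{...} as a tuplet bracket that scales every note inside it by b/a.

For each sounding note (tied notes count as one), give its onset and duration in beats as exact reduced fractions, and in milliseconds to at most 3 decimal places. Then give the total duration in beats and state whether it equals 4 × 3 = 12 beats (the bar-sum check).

1) 0.0ms=0b +873.786ms=3/2b
2) 873.786ms=3/2b +436.893ms=3/4b
3) 1310.68ms=9/4b +436.893ms=3/4b
4) 1747.573ms=3b +218.447ms=3/8b
5) 1966.019ms=27/8b +218.447ms=3/8b
6) 2184.466ms=15/4b +436.893ms=3/4b
7) 2621.359ms=9/2b +436.893ms=3/4b
8) 3058.252ms=21/4b +436.893ms=3/4b
9) 3495.146ms=6b +436.893ms=3/4b
10) 3932.039ms=27/4b +436.893ms=3/4b
11) 4368.932ms=15/2b +873.786ms=3/2b
12) 5242.718ms=9b +436.893ms=3/4b
13) 5679.612ms=39/4b +436.893ms=3/4b
14) 6116.505ms=21/2b +873.786ms=3/2b
Σ=12b of 12 (103bpm 3/4) — PASS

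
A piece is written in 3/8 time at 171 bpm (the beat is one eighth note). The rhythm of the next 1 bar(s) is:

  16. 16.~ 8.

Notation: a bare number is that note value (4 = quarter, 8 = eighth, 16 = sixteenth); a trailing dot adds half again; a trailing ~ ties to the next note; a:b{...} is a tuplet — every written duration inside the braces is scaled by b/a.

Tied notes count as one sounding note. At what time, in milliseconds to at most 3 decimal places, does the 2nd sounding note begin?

1. 0.0ms @ 0 + 263.158ms (3/4)
2. 263.158ms @ 3/4 + 789.474ms (9/4)

note 2 onset = 3/4b = 263.158ms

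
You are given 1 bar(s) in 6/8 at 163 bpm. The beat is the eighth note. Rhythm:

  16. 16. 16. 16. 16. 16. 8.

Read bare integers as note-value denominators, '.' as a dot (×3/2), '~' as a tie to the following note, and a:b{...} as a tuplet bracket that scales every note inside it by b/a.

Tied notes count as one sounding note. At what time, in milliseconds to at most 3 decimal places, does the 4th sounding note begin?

1. 0.0ms @ 0 + 276.074ms (3/4)
2. 276.074ms @ 3/4 + 276.074ms (3/4)
3. 552.147ms @ 3/2 + 276.074ms (3/4)
4. 828.221ms @ 9/4 + 276.074ms (3/4)
5. 1104.294ms @ 3 + 276.074ms (3/4)
6. 1380.368ms @ 15/4 + 276.074ms (3/4)
7. 1656.442ms @ 9/2 + 552.147ms (3/2)

note 4 onset = 9/4b = 828.221ms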